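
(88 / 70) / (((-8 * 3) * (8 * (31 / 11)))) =-121 / 52080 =-0.00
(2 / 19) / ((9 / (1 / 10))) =1 / 855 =0.00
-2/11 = -0.18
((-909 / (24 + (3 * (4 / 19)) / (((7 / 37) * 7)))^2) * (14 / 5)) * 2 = -612800027 / 72124020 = -8.50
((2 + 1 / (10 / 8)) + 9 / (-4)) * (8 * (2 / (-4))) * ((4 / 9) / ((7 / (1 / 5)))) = -44 / 1575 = -0.03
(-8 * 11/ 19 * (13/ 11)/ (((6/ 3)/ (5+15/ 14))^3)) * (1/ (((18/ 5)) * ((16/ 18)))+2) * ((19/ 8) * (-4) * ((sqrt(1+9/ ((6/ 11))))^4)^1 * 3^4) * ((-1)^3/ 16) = -598173103125/ 114688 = -5215655.54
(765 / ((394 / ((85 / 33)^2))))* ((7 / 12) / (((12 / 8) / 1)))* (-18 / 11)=-4298875 / 524414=-8.20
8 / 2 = 4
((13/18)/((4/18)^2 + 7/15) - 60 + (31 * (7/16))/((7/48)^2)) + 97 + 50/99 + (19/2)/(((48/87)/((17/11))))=296301595/421344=703.23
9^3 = 729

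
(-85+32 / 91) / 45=-7703 / 4095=-1.88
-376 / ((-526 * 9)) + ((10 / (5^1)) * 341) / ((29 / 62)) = 1458.15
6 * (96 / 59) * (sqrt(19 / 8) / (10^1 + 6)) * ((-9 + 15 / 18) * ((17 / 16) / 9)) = -833 * sqrt(38) / 5664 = -0.91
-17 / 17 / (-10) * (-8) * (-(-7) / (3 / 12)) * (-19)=2128 / 5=425.60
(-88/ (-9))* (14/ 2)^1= 616/ 9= 68.44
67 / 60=1.12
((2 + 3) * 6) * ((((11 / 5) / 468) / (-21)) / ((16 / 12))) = -11 / 2184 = -0.01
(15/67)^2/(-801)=-25/399521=-0.00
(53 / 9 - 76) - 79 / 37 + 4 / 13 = -311422 / 4329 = -71.94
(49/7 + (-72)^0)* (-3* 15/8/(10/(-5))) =45/2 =22.50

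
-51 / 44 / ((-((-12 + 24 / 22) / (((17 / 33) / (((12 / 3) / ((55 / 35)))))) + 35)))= -867 / 14140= -0.06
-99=-99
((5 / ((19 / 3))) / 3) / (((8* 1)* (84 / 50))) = 125 / 6384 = 0.02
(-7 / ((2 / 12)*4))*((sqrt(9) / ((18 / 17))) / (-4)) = 119 / 16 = 7.44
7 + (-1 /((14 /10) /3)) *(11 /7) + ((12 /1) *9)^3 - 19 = 61725135 /49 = 1259696.63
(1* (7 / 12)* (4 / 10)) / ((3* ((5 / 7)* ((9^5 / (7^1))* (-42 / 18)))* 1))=-49 / 8857350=-0.00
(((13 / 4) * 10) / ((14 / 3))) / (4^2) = 195 / 448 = 0.44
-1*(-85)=85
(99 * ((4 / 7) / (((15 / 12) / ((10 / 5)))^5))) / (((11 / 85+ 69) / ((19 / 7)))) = 1047822336 / 44988125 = 23.29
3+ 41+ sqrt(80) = 4 * sqrt(5)+ 44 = 52.94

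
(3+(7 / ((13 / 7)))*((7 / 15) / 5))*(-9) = -30.17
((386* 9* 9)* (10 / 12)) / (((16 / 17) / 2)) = 442935 / 8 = 55366.88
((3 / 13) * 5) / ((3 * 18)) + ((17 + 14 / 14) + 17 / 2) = 3103 / 117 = 26.52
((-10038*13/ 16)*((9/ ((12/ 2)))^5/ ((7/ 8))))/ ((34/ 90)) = -101925135/ 544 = -187362.38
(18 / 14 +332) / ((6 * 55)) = 2333 / 2310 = 1.01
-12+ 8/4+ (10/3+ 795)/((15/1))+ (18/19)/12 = 14809/342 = 43.30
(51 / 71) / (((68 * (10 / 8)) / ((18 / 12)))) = 9 / 710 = 0.01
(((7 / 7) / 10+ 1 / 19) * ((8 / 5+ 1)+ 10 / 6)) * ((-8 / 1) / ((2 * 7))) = -3712 / 9975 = -0.37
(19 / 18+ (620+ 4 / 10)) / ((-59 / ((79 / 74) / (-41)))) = 4418549 / 16110540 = 0.27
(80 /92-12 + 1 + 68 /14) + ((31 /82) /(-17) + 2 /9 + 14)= 18031079 /2019906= 8.93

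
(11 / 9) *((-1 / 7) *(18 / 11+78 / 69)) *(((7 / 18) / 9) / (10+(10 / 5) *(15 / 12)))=-0.00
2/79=0.03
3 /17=0.18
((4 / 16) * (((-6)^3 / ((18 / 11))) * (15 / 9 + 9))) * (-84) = 29568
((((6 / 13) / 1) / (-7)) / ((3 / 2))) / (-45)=4 / 4095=0.00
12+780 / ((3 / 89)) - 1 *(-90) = 23242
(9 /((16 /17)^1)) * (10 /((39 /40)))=1275 /13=98.08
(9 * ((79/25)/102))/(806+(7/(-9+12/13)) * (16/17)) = 711/2053220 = 0.00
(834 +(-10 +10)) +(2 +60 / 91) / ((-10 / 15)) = 75531 / 91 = 830.01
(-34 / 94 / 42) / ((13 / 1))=-17 / 25662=-0.00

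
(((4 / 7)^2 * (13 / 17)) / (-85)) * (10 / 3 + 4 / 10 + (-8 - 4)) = 25792 / 1062075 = 0.02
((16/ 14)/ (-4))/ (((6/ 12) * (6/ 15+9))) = -20/ 329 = -0.06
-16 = -16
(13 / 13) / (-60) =-1 / 60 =-0.02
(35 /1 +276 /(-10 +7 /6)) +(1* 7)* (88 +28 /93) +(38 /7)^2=157310267 /241521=651.33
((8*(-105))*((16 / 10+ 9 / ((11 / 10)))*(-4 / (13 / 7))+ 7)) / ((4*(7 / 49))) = 2957346 / 143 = 20680.74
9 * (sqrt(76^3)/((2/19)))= 12996 * sqrt(19)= 56648.25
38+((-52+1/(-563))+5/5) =-7320/563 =-13.00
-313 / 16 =-19.56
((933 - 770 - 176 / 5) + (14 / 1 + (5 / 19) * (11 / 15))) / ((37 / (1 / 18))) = 20234 / 94905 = 0.21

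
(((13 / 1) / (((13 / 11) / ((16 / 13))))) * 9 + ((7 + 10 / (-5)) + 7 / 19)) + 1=31669 / 247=128.21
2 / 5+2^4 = 82 / 5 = 16.40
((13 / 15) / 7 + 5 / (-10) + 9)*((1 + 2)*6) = 5433 / 35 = 155.23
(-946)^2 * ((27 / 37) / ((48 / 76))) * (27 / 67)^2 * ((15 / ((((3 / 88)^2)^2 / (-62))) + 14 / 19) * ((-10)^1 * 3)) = 576097237517087739420 / 166093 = 3468522078095330.56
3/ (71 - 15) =3/ 56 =0.05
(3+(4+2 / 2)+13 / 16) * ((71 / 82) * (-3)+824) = 9497055 / 1312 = 7238.61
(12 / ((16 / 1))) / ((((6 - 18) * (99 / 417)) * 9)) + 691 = 3283493 / 4752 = 690.97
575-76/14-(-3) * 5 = 4092/7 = 584.57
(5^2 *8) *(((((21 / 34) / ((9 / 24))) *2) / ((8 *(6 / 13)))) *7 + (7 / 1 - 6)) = 73900 / 51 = 1449.02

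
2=2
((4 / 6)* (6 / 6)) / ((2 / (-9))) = -3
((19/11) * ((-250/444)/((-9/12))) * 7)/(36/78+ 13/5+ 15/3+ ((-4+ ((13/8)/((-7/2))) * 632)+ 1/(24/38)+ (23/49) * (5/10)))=-423605000/13418940183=-0.03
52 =52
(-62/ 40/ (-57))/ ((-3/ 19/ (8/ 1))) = -62/ 45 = -1.38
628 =628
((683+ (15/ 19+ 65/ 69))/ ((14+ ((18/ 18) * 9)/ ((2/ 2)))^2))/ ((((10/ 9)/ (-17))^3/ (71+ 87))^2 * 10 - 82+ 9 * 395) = 23955459933032288469729/ 64275381021888215444090981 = 0.00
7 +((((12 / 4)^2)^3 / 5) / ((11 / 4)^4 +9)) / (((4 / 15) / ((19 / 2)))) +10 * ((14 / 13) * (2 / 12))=57670279 / 660855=87.27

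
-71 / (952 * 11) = -0.01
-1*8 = -8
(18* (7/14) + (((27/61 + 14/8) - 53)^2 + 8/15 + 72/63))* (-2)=-5184.13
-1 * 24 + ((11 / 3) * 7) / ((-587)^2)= -24808891 / 1033707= -24.00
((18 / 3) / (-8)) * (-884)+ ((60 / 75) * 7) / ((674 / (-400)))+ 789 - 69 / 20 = 9740827 / 6740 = 1445.23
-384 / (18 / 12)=-256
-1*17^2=-289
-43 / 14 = -3.07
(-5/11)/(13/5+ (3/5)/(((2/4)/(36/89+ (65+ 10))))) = -2225/455653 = -0.00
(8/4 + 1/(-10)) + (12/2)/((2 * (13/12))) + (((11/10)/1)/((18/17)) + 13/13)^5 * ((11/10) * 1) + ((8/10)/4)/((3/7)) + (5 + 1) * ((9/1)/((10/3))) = 1476167649044801/24564384000000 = 60.09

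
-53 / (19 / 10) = -530 / 19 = -27.89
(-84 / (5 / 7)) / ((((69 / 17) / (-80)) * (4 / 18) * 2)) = 119952 / 23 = 5215.30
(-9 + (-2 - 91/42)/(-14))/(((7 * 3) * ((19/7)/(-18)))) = 731/266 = 2.75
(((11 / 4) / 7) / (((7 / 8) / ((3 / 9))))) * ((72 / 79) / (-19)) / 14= -264 / 514843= -0.00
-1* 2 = -2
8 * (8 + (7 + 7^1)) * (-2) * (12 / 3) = -1408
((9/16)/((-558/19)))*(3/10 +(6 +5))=-2147/9920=-0.22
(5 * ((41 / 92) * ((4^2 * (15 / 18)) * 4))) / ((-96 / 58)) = -29725 / 414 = -71.80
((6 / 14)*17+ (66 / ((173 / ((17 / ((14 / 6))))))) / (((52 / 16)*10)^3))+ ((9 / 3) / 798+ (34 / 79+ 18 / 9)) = 9704166399481 / 998377766750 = 9.72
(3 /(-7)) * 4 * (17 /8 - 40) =909 /14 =64.93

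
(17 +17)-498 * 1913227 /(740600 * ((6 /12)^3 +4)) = -282972632 /1018325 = -277.88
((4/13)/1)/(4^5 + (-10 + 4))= 2/6617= 0.00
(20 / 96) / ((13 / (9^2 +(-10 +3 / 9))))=535 / 468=1.14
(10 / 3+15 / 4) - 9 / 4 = 29 / 6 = 4.83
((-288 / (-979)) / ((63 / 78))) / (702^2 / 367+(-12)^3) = -76336 / 80735193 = -0.00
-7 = -7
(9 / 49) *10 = 90 / 49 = 1.84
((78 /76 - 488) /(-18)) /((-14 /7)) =-18505 /1368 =-13.53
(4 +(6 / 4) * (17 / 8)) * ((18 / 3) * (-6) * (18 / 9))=-1035 / 2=-517.50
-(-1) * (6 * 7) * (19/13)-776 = -9290/13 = -714.62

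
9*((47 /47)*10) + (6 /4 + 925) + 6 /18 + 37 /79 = 482201 /474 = 1017.30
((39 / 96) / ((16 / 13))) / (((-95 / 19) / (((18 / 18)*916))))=-38701 / 640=-60.47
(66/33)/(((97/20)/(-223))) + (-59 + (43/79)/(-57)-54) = -89528314/436791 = -204.97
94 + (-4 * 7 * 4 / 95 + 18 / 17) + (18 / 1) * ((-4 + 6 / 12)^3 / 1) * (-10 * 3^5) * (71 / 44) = 3026230.87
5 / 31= 0.16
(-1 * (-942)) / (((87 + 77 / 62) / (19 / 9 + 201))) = 35587504 / 16413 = 2168.25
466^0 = 1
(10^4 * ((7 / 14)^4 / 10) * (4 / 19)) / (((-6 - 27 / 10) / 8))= -20000 / 1653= -12.10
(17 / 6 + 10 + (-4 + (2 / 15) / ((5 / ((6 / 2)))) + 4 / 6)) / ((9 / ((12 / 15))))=958 / 1125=0.85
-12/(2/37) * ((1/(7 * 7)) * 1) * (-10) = 45.31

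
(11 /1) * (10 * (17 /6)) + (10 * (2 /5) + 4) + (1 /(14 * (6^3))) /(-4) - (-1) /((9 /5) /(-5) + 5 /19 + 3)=108936877 /340416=320.01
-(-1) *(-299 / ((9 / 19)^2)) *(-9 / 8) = 107939 / 72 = 1499.15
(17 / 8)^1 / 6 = 0.35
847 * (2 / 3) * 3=1694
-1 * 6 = -6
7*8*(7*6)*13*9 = 275184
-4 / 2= -2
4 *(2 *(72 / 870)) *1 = 96 / 145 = 0.66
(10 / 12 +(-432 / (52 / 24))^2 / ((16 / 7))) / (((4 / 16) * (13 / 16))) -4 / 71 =40070812772 / 467961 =85628.53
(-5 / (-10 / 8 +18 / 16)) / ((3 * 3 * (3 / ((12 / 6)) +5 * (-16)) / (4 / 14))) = -160 / 9891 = -0.02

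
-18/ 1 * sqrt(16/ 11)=-72 * sqrt(11)/ 11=-21.71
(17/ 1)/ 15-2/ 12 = 0.97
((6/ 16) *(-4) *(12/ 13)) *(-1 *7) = 126/ 13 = 9.69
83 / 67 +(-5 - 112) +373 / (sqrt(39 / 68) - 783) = -1615315232 / 13896671 - 746 *sqrt(663) / 41690013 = -116.24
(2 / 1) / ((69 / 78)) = 52 / 23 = 2.26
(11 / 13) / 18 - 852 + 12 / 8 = -99503 / 117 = -850.45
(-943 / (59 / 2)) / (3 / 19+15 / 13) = -232921 / 9558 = -24.37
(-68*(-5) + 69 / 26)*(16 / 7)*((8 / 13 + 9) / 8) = 1113625 / 1183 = 941.36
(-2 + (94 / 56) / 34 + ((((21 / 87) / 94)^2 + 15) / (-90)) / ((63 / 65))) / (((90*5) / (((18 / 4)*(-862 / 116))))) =65527961533751 / 415443221071200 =0.16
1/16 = 0.06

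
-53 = -53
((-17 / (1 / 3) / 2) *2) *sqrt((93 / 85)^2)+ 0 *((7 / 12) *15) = -279 / 5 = -55.80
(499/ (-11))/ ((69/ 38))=-18962/ 759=-24.98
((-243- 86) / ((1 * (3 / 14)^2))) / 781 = -64484 / 7029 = -9.17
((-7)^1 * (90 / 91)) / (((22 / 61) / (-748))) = 186660 / 13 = 14358.46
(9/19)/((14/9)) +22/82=6247/10906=0.57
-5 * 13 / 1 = -65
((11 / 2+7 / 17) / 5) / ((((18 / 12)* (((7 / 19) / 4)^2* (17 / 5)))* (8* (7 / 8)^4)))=198139904 / 34000561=5.83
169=169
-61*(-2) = 122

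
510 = 510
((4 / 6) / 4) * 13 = 13 / 6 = 2.17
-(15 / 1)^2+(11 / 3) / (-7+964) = -58724 / 261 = -225.00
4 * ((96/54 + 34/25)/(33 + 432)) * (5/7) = 2824/146475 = 0.02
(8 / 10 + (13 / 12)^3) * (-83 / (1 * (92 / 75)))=-7427255 / 52992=-140.16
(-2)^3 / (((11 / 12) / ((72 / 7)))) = -6912 / 77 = -89.77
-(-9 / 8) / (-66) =-3 / 176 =-0.02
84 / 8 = 10.50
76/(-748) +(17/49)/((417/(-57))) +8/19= 6582866/24199483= 0.27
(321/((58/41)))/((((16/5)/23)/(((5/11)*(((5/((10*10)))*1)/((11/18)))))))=60.65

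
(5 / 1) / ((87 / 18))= 30 / 29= 1.03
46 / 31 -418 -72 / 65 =-841512 / 2015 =-417.62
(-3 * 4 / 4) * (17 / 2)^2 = -867 / 4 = -216.75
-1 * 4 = -4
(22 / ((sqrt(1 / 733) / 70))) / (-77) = -20 * sqrt(733) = -541.48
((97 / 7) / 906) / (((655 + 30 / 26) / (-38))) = -23959 / 27048630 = -0.00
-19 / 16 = -1.19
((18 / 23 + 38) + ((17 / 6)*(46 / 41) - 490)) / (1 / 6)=-2535002 / 943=-2688.23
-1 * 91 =-91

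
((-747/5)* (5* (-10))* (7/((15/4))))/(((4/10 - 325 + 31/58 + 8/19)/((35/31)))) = -896366800/18427237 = -48.64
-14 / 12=-1.17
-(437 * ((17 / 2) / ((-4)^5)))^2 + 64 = 213245415 / 4194304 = 50.84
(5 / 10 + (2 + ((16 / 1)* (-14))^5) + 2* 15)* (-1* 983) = 1108724399670889 / 2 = 554362199835444.50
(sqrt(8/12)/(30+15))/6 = sqrt(6)/810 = 0.00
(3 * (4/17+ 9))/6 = 157/34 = 4.62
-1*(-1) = 1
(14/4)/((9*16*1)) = 0.02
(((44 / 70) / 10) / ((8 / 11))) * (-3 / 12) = -121 / 5600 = -0.02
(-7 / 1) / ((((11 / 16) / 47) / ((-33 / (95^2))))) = 15792 / 9025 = 1.75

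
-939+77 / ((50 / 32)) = -22243 / 25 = -889.72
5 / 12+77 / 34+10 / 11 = 8057 / 2244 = 3.59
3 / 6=1 / 2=0.50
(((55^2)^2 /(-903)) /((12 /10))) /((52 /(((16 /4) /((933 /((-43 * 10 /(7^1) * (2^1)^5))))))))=7320500000 /5348889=1368.60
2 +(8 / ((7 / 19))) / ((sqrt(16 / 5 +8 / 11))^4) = 3.41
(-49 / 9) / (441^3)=-1 / 15752961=-0.00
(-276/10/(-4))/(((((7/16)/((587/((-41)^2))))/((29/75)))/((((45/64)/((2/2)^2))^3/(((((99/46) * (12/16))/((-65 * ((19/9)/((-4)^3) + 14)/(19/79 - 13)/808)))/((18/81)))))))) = 372013129324525/41453529373605888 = 0.01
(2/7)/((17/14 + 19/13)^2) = 9464/237169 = 0.04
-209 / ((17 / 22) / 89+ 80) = -409222 / 156657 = -2.61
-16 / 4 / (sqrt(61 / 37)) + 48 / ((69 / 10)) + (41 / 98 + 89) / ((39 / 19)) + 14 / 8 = 3063191 / 58604 - 4*sqrt(2257) / 61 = 49.15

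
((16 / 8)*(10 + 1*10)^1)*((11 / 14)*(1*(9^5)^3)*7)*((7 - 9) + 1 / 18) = -88075650951599850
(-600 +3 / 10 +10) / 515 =-5897 / 5150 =-1.15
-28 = -28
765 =765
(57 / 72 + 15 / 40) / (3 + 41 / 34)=119 / 429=0.28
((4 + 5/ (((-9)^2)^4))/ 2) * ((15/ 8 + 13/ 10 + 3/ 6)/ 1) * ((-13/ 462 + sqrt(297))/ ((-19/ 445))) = 1394541614011/ 287896470048-750907022929 * sqrt(33)/ 1454022576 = -2961.84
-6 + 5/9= -49/9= -5.44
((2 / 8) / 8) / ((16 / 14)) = 7 / 256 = 0.03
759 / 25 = 30.36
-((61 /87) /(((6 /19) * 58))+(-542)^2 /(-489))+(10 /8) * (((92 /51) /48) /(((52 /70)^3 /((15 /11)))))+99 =45406746143644309 /64879537117824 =699.86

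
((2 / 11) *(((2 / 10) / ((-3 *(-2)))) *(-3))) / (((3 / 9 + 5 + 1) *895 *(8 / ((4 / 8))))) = -3 / 14964400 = -0.00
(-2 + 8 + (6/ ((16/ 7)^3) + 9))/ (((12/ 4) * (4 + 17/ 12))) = 31749/ 33280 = 0.95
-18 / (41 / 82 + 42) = -36 / 85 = -0.42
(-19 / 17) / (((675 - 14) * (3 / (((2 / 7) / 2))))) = -19 / 235977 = -0.00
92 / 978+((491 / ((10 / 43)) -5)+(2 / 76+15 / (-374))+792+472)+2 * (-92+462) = 71414445721 / 17374170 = 4110.38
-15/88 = -0.17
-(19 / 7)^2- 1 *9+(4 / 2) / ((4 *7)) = -1597 / 98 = -16.30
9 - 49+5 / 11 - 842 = -9697 / 11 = -881.55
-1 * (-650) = 650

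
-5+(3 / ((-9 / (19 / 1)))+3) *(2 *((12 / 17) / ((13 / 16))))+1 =-2164 / 221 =-9.79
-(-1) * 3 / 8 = 3 / 8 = 0.38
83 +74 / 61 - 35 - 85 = -35.79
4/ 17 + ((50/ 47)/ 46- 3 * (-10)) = 556059/ 18377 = 30.26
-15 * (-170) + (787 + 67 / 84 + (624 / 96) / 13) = 280417 / 84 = 3338.30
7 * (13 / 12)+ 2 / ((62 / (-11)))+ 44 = 19057 / 372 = 51.23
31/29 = 1.07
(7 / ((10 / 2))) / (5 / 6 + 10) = 42 / 325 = 0.13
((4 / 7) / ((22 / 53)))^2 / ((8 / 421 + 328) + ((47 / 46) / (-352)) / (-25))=174077100800 / 30130790236393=0.01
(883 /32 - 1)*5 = 4255 /32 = 132.97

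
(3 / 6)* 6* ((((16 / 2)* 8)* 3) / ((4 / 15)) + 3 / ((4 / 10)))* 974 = 2125755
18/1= 18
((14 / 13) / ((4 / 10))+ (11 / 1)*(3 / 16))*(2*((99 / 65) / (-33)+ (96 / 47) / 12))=374831 / 317720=1.18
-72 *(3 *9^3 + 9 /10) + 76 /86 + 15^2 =-33820127 /215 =-157302.92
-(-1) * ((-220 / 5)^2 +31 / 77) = 149103 / 77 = 1936.40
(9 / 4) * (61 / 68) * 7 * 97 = 372771 / 272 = 1370.48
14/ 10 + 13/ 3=86/ 15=5.73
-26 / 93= -0.28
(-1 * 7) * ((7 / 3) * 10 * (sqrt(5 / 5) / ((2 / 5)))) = -1225 / 3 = -408.33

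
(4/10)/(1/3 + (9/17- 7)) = -102/1565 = -0.07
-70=-70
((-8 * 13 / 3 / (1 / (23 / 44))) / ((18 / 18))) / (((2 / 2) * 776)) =-299 / 12804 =-0.02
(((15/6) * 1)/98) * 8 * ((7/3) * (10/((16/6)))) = 25/14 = 1.79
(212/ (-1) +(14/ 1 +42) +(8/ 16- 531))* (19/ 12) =-26087/ 24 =-1086.96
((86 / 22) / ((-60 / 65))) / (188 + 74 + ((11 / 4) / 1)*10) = -559 / 38214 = -0.01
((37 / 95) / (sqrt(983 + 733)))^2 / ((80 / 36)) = 4107 / 103246000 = 0.00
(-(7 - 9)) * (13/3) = 26/3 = 8.67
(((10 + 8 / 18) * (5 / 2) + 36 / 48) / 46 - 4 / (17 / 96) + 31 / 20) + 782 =107195173 / 140760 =761.55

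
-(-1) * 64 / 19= 64 / 19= 3.37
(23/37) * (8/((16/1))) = 23/74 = 0.31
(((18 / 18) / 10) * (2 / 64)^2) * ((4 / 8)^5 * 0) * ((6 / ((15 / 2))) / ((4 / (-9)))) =0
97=97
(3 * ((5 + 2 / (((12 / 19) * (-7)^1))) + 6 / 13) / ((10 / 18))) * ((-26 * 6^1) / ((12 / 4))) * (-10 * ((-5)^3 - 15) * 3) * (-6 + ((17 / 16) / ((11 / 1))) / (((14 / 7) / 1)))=773526375 / 22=35160289.77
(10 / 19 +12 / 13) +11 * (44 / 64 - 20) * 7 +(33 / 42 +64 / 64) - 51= -42459465 / 27664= -1534.83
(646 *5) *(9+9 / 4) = 72675 / 2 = 36337.50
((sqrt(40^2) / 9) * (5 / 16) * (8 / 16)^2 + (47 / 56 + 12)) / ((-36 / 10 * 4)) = -16615 / 18144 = -0.92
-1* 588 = -588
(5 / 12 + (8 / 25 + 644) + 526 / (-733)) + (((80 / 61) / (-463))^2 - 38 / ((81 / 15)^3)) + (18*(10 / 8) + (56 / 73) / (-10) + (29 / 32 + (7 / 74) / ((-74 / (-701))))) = 614627339925489803720060347 / 920096152021236447525600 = 668.00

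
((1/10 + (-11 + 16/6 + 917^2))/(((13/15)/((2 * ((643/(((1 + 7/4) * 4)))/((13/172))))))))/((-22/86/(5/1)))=-599837417793220/20449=-29333337463.60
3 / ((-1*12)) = -0.25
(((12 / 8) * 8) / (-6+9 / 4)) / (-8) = 2 / 5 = 0.40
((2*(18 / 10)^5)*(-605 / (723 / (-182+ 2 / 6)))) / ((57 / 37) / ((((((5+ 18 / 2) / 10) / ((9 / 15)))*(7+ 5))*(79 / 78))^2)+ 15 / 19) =49608514888050888 / 6833788197625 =7259.30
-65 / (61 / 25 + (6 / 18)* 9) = -11.95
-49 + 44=-5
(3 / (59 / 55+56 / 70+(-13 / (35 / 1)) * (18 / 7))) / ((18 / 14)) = 18865 / 7419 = 2.54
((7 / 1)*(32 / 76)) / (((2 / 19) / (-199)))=-5572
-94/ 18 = -47/ 9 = -5.22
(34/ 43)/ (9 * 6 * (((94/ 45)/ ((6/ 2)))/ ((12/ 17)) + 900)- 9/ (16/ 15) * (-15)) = 8160/ 503407837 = 0.00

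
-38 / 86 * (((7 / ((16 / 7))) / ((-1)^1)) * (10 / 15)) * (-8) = -931 / 129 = -7.22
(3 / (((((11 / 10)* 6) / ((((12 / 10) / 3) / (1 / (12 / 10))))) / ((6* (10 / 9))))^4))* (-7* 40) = -46.42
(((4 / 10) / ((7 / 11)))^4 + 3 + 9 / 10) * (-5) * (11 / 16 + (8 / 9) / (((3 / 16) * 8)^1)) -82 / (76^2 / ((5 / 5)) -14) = -2772169511813 / 106723764000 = -25.98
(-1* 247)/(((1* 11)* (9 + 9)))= -247/198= -1.25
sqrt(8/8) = 1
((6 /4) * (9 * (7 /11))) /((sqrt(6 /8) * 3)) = 3.31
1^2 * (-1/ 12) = -1/ 12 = -0.08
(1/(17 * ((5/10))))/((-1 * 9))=-2/153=-0.01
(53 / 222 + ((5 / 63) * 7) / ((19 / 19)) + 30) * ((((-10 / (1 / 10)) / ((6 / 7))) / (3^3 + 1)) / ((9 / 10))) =-2563625 / 17982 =-142.57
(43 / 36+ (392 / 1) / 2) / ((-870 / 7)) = -49693 / 31320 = -1.59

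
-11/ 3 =-3.67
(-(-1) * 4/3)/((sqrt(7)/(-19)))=-76 * sqrt(7)/21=-9.58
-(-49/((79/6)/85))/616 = 1785/3476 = 0.51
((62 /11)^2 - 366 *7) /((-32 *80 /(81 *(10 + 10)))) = 12399399 /7744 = 1601.16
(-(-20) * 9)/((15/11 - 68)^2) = 21780/537289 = 0.04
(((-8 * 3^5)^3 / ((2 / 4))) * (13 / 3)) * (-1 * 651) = 41449745046528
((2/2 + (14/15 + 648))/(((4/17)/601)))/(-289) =-5859149/1020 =-5744.26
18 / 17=1.06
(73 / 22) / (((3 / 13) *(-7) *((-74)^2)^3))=-949 / 75863398461312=-0.00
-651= -651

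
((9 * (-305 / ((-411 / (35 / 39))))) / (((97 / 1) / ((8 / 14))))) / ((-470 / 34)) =-20740 / 8119579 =-0.00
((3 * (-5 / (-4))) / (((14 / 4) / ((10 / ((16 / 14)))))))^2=5625 / 64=87.89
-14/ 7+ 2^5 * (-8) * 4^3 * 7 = -114690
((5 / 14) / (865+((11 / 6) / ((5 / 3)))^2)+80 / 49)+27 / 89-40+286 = 93659025379 / 377754181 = 247.94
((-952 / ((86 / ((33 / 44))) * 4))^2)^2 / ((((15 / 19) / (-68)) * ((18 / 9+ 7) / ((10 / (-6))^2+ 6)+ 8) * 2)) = -88.56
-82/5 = -16.40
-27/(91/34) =-10.09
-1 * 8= -8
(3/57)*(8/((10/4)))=16/95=0.17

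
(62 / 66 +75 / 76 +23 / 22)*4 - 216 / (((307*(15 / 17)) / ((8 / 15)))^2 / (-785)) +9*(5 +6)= 274649923578 / 2462255125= 111.54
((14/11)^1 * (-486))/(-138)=1134/253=4.48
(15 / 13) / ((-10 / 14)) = -21 / 13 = -1.62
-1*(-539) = 539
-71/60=-1.18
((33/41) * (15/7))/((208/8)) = 495/7462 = 0.07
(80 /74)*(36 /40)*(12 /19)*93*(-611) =-24547536 /703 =-34918.26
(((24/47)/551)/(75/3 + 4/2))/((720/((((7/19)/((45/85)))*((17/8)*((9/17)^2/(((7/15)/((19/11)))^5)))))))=115745625/8432792699408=0.00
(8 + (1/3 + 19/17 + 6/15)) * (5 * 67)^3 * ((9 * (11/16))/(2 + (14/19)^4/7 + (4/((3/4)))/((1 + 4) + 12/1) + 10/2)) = 1384589336154975/4444511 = 311527935.50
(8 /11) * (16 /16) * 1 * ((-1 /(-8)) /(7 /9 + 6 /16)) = 72 /913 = 0.08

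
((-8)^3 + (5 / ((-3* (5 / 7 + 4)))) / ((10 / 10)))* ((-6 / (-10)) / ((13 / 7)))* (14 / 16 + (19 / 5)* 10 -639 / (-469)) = -7657702033 / 1149720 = -6660.49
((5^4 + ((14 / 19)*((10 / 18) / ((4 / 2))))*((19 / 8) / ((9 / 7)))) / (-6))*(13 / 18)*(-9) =5268185 / 7776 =677.49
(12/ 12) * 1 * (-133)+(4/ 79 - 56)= -14927/ 79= -188.95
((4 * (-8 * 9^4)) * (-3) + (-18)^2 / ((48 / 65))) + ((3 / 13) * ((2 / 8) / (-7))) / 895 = 51334355913 / 81445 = 630294.75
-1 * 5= -5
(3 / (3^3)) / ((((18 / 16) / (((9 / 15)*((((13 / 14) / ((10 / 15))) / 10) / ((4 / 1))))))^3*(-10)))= -2197 / 30870000000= -0.00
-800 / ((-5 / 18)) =2880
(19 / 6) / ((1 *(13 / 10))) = 95 / 39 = 2.44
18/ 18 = 1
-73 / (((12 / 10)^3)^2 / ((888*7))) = -295421875 / 1944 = -151965.99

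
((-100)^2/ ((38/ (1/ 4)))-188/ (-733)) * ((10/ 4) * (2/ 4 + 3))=16096885/ 27854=577.90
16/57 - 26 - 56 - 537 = -35267/57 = -618.72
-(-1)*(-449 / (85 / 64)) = -28736 / 85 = -338.07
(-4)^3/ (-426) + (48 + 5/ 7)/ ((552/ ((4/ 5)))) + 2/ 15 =8097/ 22862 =0.35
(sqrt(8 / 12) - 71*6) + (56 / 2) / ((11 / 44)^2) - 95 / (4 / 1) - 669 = -2683 / 4 + sqrt(6) / 3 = -669.93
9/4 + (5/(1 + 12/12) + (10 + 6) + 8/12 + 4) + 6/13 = 4037/156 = 25.88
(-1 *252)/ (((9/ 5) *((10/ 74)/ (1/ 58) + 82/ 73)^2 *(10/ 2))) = -0.35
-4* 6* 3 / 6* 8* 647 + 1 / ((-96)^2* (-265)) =-151692410881 / 2442240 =-62112.00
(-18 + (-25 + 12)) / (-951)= 31 / 951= 0.03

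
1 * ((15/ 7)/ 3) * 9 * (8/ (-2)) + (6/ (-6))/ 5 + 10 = -557/ 35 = -15.91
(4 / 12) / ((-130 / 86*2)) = -43 / 390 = -0.11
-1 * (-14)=14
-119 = -119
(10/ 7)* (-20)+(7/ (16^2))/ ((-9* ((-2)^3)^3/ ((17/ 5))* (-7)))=-1179648119/ 41287680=-28.57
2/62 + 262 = 8123/31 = 262.03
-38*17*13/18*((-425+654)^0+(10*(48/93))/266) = -103207/217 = -475.61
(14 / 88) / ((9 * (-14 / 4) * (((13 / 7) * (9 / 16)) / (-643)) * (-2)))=-18004 / 11583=-1.55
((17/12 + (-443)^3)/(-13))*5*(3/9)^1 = 5216298335/468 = 11145936.61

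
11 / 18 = 0.61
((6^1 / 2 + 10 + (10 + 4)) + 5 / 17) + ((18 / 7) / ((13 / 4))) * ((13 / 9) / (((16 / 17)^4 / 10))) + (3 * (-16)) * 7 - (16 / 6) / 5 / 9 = -19359034477 / 65802240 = -294.20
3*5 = 15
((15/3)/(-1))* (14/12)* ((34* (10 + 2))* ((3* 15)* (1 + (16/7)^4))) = -1039436100/343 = -3030425.95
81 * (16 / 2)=648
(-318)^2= 101124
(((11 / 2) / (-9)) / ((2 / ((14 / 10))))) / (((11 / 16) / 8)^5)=-60129542144 / 658845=-91265.08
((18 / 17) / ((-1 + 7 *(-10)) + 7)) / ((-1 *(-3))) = -3 / 544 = -0.01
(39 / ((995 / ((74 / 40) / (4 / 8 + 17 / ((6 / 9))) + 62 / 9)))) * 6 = 32573 / 19900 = 1.64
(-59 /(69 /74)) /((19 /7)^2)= -213934 /24909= -8.59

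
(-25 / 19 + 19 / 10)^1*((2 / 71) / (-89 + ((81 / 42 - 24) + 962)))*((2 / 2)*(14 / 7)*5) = 1036 / 5356879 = 0.00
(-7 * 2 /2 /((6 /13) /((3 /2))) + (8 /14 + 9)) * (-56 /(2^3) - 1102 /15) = 148461 /140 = 1060.44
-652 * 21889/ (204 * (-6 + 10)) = -3567907/ 204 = -17489.74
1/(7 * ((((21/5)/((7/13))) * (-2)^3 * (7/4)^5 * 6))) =-320/13764933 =-0.00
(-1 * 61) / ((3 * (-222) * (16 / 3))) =61 / 3552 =0.02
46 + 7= 53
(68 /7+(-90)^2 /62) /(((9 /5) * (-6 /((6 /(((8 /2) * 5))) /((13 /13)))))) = -15229 /3906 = -3.90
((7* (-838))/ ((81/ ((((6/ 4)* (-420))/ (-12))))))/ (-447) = 102655/ 12069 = 8.51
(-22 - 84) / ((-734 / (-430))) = -62.10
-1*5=-5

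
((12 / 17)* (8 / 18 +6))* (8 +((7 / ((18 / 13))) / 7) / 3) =51620 / 1377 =37.49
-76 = -76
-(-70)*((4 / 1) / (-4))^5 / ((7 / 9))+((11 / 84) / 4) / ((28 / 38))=-423151 / 4704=-89.96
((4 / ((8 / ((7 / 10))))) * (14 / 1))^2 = 2401 / 100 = 24.01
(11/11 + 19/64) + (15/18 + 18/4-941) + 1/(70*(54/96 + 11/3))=-1274625287/1364160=-934.37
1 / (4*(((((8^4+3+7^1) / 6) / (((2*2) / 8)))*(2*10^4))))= 3 / 328480000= 0.00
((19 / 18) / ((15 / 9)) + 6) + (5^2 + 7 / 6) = 164 / 5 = 32.80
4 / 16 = 1 / 4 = 0.25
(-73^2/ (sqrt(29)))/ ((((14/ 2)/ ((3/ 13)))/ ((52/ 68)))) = -15987 *sqrt(29)/ 3451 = -24.95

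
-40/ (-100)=2/ 5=0.40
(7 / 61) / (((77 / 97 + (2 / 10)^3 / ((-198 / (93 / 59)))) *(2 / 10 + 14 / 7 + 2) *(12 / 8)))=157382500 / 6858243969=0.02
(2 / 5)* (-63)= -126 / 5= -25.20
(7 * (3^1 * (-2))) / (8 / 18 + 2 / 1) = -189 / 11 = -17.18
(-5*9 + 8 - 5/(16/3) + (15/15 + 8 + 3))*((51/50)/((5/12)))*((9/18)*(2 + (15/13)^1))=-520659/5200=-100.13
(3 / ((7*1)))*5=15 / 7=2.14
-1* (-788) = 788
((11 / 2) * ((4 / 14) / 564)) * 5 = 55 / 3948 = 0.01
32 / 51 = 0.63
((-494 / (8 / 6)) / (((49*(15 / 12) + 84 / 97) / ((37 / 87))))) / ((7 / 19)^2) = -640040726 / 34247521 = -18.69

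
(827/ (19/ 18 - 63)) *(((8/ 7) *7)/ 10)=-59544/ 5575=-10.68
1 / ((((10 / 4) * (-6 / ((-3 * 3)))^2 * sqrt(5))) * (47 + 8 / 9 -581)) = -81 * sqrt(5) / 239900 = -0.00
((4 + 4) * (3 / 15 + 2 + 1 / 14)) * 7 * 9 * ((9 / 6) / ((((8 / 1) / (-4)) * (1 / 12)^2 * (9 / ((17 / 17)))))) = -68688 / 5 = -13737.60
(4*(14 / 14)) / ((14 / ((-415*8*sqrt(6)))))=-6640*sqrt(6) / 7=-2323.52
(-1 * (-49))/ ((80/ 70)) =343/ 8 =42.88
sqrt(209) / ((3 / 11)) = 11 * sqrt(209) / 3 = 53.01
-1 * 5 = -5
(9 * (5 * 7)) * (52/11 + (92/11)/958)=7860510/5269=1491.84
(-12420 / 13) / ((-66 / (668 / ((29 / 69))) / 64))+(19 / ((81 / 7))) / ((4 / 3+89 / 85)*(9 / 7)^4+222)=110362315924106075 / 74951264817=1472454.35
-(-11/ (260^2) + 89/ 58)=-3007881/ 1960400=-1.53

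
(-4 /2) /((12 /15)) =-5 /2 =-2.50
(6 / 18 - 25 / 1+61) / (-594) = -0.06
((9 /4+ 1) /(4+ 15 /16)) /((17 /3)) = 156 /1343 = 0.12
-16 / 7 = -2.29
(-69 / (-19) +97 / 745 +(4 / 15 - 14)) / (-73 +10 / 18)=635163 / 4614530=0.14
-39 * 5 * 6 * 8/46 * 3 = -14040/23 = -610.43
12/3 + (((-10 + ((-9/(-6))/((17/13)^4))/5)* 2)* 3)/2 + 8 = -14776731/835210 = -17.69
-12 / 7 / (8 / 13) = -2.79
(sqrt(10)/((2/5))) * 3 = 15 * sqrt(10)/2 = 23.72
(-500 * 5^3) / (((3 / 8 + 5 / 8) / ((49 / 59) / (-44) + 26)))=-1053859375 / 649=-1623820.30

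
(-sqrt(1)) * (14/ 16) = -7/ 8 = -0.88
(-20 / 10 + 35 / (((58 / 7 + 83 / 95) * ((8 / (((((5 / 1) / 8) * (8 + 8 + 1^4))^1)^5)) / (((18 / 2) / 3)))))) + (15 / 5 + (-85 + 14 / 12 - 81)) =928666915919759 / 4790157312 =193869.82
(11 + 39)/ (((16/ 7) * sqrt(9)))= 175/ 24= 7.29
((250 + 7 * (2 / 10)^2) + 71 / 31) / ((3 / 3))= 195742 / 775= 252.57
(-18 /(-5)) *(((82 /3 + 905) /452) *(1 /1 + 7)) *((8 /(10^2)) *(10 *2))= 268512 /2825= 95.05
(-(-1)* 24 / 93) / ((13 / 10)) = 80 / 403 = 0.20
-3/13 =-0.23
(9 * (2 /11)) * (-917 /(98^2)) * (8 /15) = -1572 /18865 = -0.08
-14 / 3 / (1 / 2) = -28 / 3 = -9.33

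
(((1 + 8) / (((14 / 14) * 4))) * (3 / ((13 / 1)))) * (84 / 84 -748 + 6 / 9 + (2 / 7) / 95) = -1030797 / 2660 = -387.52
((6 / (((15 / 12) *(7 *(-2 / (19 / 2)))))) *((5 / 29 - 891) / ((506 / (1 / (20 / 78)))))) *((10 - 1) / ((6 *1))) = 86143473 / 2567950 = 33.55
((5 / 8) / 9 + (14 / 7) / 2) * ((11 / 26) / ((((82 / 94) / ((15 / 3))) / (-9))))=-199045 / 8528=-23.34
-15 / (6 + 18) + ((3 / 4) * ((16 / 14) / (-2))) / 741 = -8653 / 13832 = -0.63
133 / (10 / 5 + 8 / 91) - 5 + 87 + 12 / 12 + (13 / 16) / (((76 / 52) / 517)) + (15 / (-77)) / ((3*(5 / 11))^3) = 207815651 / 478800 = 434.03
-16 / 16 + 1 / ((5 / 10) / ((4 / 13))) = -0.38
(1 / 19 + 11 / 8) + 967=147201 / 152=968.43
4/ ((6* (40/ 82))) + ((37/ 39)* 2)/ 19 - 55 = -396683/ 7410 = -53.53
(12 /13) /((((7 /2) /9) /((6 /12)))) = 1.19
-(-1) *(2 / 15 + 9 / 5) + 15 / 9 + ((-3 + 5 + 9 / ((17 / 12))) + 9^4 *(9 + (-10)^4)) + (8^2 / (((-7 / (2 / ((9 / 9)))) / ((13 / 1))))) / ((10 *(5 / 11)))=195365300751 / 2975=65669008.66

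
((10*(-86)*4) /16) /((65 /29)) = -1247 /13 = -95.92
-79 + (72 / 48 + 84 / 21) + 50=-47 / 2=-23.50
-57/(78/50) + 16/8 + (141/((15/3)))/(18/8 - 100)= -885127/25415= -34.83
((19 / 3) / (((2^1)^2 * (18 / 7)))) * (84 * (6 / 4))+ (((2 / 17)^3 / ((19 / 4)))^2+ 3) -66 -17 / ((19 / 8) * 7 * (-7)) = 75468113498839 / 5123633496492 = 14.73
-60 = -60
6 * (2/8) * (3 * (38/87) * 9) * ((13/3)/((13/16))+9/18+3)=9063/58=156.26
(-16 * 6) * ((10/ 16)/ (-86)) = 30/ 43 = 0.70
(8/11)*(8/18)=32/99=0.32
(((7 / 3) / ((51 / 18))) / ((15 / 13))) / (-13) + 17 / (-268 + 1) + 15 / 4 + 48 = 1562367 / 30260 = 51.63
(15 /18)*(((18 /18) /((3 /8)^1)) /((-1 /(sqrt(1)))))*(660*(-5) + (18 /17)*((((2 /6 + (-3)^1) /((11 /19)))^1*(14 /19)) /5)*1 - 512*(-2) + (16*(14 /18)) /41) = 5058.70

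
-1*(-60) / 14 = 30 / 7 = 4.29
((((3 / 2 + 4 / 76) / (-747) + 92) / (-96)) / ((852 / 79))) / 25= -206304787 / 58043692800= -0.00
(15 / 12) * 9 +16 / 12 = 151 / 12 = 12.58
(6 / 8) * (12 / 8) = 9 / 8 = 1.12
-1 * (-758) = 758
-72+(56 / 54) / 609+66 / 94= -7871311 / 110403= -71.30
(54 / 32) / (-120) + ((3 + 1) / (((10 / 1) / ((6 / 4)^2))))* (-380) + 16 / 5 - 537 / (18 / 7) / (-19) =-11958977 / 36480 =-327.82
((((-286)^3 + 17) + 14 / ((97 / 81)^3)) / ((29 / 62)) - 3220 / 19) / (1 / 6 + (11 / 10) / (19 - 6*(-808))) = -918083552265436943835 / 3063562157716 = -299678447.83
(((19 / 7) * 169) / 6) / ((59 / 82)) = 131651 / 1239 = 106.26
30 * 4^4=7680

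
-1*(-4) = 4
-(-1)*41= 41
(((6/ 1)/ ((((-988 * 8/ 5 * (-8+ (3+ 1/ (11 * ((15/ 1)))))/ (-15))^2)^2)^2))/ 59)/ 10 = 329999218378515279293060302734375/ 191005185506093017734516197318734002798137302242163687424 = 0.00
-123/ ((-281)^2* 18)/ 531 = -41/ 251569746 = -0.00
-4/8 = -1/2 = -0.50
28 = 28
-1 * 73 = -73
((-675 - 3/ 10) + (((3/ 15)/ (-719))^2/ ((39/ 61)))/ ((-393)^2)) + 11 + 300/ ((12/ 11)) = -60612458056931893/ 155696013503550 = -389.30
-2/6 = -1/3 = -0.33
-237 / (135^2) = -79 / 6075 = -0.01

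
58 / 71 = 0.82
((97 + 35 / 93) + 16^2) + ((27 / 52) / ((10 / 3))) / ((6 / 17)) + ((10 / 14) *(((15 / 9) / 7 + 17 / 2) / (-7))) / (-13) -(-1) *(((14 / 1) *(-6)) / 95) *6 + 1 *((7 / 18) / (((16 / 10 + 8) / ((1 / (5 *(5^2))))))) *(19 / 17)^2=5714899474028287 / 16394733482400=348.58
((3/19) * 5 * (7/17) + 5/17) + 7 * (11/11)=2461/323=7.62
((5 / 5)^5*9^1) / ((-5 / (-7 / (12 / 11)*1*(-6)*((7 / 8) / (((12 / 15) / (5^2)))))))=-121275 / 64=-1894.92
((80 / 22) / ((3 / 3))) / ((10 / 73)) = 292 / 11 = 26.55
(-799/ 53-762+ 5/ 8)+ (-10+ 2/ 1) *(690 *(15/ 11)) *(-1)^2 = -38728565/ 4664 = -8303.72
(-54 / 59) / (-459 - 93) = 9 / 5428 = 0.00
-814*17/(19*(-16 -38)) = 6919/513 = 13.49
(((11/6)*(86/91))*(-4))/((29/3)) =-1892/2639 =-0.72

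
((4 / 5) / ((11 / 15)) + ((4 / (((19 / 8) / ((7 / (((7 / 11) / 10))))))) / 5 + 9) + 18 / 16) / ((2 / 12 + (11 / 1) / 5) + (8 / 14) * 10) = 8474025 / 1418692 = 5.97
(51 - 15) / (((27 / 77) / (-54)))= -5544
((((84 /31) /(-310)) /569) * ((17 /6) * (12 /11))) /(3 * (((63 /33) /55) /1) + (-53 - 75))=15708 /42310439993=0.00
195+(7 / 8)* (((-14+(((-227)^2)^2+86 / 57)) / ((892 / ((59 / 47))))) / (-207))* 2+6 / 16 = -62120375933731 / 1978645104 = -31395.41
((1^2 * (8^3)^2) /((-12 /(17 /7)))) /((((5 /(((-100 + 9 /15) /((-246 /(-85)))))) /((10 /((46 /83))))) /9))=55806427136 /943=59179668.22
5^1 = 5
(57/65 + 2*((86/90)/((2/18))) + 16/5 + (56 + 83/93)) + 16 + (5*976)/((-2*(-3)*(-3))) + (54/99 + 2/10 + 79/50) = -348333247/1994850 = -174.62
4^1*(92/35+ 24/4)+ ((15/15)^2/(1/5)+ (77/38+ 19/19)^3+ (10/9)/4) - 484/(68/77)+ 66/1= -121811184547/293839560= -414.55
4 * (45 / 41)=180 / 41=4.39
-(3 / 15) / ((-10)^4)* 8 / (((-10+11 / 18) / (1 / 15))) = 3 / 2640625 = 0.00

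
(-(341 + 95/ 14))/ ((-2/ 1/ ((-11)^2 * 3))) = 1767447/ 28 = 63123.11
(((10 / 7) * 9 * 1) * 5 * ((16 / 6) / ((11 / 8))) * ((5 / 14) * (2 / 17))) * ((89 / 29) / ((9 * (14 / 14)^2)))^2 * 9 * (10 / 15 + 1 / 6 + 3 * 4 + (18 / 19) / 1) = 99551128000 / 1317740193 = 75.55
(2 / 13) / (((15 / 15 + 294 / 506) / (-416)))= -1012 / 25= -40.48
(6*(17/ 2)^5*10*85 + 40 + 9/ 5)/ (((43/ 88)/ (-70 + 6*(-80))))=-10952423956870/ 43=-254707533880.70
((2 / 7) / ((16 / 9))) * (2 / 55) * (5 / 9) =1 / 308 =0.00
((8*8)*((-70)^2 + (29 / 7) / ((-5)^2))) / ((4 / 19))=260688816 / 175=1489650.38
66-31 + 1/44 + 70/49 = 11227/308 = 36.45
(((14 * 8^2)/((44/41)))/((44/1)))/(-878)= -1148/53119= -0.02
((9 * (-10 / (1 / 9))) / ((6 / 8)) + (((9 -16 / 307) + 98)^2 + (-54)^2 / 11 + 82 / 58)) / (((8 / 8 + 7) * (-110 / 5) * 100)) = -159712895923 / 264575792800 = -0.60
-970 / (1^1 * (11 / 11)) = -970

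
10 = 10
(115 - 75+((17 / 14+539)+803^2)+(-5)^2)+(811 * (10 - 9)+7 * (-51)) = 9042155 / 14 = 645868.21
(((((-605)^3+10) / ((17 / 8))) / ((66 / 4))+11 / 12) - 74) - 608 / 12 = -14172765055 / 2244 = -6315848.95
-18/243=-2/27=-0.07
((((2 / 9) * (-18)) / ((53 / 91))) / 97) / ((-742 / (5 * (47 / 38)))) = 3055 / 5176987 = 0.00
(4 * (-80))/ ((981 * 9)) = -320/ 8829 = -0.04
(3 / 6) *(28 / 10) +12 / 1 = 13.40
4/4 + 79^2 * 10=62411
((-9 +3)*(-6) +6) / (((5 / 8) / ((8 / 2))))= 1344 / 5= 268.80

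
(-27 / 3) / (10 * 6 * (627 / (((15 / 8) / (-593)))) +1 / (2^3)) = 72 / 95183615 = 0.00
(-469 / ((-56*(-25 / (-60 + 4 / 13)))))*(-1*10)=-12998 / 65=-199.97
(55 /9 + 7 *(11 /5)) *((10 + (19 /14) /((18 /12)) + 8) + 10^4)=203664296 /945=215517.77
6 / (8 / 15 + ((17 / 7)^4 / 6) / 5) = 3.54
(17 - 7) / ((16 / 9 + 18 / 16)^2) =1.19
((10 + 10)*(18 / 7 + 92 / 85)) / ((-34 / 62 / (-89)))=23992264 / 2023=11859.74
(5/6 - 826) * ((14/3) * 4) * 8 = -1109024/9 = -123224.89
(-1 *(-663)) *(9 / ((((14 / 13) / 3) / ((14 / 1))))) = 232713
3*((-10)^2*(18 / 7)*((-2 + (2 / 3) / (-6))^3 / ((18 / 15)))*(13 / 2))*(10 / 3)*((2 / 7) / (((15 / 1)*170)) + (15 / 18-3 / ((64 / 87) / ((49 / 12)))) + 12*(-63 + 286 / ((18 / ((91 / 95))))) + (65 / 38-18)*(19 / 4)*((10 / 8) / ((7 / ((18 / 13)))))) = 3098263628481325 / 38864448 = 79719738.42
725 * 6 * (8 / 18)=5800 / 3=1933.33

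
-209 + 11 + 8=-190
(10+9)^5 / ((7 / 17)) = 42093683 / 7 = 6013383.29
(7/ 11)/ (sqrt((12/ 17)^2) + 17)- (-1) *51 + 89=66237/ 473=140.04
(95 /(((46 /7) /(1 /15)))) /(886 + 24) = 19 /17940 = 0.00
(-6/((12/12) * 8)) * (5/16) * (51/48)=-255/1024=-0.25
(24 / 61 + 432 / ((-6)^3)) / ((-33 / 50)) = 4900 / 2013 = 2.43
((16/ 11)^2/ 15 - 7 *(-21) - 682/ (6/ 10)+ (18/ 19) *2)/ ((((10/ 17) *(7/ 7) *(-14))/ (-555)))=-3060395097/ 45980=-66559.27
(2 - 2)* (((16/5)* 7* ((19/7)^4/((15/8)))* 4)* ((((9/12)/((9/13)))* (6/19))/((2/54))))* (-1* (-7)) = 0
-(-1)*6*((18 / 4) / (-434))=-27 / 434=-0.06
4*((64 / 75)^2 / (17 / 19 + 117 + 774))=155648 / 47660625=0.00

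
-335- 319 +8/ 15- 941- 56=-24757/ 15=-1650.47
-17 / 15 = -1.13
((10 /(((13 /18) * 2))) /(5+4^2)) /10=3 /91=0.03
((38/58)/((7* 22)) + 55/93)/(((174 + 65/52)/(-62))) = -989588/4695999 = -0.21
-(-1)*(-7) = -7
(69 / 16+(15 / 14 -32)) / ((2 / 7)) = -2981 / 32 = -93.16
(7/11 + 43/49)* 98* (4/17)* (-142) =-54528/11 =-4957.09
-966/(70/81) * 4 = -4471.20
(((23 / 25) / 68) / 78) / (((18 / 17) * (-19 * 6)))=-23 / 16005600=-0.00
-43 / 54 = -0.80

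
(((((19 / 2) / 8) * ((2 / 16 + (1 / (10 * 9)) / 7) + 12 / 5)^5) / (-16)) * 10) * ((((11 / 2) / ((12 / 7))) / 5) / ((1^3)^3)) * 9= -2186857756635503550863 / 4955453050060800000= -441.30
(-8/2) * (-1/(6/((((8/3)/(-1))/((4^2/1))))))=-1/9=-0.11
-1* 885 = -885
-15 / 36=-5 / 12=-0.42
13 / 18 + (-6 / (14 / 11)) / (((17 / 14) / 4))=-4531 / 306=-14.81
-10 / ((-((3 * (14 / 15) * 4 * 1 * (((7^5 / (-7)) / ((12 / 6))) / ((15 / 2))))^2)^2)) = 158203125 / 163414561377509378048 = 0.00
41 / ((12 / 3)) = 41 / 4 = 10.25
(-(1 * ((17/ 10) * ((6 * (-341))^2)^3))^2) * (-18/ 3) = 2332687995110307930209143164440854786676736/ 25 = 93307519804412317208365730000000000000000.00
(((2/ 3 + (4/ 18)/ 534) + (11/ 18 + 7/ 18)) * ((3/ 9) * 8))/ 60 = 8012/ 108135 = 0.07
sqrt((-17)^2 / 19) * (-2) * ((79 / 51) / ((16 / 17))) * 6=-1343 * sqrt(19) / 76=-77.03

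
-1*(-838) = 838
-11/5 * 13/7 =-143/35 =-4.09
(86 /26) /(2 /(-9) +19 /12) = 1548 /637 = 2.43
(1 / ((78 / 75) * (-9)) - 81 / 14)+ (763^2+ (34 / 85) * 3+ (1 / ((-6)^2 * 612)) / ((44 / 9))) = 28531267257607 / 49008960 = 582164.31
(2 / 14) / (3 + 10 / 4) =2 / 77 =0.03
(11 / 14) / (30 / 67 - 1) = -737 / 518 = -1.42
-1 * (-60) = 60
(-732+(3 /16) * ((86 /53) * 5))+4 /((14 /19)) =-2151949 /2968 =-725.05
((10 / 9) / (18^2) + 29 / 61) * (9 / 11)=42587 / 108702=0.39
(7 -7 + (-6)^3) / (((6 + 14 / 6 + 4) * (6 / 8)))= -864 / 37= -23.35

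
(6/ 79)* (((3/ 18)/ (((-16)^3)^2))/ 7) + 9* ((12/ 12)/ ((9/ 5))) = 46389002241/ 9277800448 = 5.00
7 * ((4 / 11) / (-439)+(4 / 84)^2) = 3065 / 304227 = 0.01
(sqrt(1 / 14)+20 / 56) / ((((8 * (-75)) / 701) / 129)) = -30143 / 560 - 30143 * sqrt(14) / 2800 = -94.11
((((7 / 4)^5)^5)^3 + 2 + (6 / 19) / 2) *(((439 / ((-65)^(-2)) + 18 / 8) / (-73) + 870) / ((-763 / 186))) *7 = 30535843955287594675972901805689008726472944988895633878813944247185363917 / 431551175852730265396069695438566046407505565712384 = 70758337976833960315372.75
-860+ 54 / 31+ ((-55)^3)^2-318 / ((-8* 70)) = 240267953180249 / 8680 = 27680639767.31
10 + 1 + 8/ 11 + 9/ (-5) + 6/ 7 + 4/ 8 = 8689/ 770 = 11.28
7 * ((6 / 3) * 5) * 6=420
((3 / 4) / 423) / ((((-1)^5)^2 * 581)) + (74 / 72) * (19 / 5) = 4799209 / 1228815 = 3.91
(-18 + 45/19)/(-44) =27/76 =0.36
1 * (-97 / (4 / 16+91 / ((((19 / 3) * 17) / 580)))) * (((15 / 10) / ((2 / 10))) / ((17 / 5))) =-276450 / 633683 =-0.44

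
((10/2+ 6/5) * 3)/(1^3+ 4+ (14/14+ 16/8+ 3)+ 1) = 31/20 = 1.55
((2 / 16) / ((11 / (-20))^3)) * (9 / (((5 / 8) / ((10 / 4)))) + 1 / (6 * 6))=-324250 / 11979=-27.07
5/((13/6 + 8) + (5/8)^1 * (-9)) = 1.10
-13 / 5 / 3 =-13 / 15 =-0.87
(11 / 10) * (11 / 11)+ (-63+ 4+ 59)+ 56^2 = 31371 / 10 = 3137.10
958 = 958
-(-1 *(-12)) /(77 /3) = -0.47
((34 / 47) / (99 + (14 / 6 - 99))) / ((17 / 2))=12 / 329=0.04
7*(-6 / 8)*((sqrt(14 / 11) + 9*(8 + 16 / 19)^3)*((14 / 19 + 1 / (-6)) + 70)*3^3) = -8110884559680 / 130321-1520505*sqrt(154) / 1672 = -62249025.62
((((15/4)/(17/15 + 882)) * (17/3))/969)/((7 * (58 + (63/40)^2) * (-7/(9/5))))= -18000/1193447915933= -0.00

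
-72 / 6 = -12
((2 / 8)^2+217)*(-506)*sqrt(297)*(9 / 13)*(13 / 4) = -4258886.44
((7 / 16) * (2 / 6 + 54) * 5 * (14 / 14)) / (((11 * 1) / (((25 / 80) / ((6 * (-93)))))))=-28525 / 4713984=-0.01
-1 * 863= -863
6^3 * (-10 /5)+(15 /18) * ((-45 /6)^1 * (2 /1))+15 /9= -2657 /6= -442.83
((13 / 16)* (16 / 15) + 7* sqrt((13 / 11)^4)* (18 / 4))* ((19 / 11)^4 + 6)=35528714117 / 53146830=668.50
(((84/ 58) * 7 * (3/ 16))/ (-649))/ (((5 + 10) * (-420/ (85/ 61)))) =119/ 183692960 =0.00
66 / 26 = 33 / 13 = 2.54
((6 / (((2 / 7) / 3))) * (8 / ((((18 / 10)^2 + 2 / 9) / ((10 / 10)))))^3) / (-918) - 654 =-5262606567402 / 8036395363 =-654.85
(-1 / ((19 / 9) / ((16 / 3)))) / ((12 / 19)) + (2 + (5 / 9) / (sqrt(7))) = -1.79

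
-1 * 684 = -684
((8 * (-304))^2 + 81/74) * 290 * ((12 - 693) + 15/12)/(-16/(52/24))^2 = -21380540219.03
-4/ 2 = -2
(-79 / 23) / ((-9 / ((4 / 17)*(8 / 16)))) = 0.04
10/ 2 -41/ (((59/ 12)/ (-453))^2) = -1211536531/ 3481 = -348042.67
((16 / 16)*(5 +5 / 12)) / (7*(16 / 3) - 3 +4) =13 / 92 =0.14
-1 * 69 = -69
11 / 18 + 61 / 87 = 685 / 522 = 1.31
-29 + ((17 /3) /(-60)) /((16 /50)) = -8437 /288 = -29.30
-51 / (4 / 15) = -765 / 4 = -191.25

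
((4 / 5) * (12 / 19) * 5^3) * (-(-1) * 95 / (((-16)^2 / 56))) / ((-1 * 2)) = -2625 / 4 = -656.25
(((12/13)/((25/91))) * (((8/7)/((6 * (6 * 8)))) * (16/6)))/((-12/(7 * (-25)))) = 0.52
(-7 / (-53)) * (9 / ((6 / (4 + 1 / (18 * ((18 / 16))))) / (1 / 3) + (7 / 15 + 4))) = 154980 / 1161919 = 0.13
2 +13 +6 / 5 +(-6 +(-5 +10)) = 76 / 5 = 15.20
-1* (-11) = 11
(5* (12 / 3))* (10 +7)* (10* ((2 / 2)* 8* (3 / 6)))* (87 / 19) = 1183200 / 19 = 62273.68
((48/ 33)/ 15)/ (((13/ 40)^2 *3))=5120/ 16731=0.31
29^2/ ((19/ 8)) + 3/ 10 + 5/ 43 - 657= -2471249/ 8170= -302.48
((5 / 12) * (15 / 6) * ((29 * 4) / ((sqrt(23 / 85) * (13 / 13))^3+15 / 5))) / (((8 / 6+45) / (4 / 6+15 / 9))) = 3116684375 / 1533158324 - 9921625 * sqrt(1955) / 4599474972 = 1.94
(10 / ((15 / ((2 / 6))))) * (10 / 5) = 4 / 9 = 0.44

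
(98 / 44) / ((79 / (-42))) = -1029 / 869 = -1.18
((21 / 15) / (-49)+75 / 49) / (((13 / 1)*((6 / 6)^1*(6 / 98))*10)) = 184 / 975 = 0.19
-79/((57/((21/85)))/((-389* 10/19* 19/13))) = 430234/4199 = 102.46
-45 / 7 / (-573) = 15 / 1337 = 0.01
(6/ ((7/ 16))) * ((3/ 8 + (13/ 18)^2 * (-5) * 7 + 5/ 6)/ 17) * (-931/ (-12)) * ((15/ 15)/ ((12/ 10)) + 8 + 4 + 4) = -148394351/ 8262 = -17961.07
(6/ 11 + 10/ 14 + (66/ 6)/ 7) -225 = -17107/ 77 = -222.17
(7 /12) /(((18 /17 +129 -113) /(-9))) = -357 /1160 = -0.31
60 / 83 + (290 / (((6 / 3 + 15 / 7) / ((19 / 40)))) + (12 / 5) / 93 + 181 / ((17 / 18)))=197399421 / 874820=225.65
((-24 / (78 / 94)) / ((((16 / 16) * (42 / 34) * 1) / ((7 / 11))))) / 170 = -188 / 2145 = -0.09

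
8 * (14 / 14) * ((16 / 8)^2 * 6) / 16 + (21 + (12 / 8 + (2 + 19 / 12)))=457 / 12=38.08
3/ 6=1/ 2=0.50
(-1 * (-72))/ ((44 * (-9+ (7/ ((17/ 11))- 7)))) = -102/ 715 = -0.14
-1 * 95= -95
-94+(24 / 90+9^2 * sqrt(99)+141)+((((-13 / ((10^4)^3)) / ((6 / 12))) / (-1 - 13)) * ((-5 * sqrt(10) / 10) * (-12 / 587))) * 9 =351 * sqrt(10) / 2054500000000000+709 / 15+243 * sqrt(11) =853.21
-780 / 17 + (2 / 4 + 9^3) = 23243 / 34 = 683.62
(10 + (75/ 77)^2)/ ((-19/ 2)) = -129830/ 112651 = -1.15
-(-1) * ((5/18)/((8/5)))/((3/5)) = 125/432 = 0.29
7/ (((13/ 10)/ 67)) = 4690/ 13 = 360.77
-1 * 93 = -93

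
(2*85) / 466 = 85 / 233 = 0.36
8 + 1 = 9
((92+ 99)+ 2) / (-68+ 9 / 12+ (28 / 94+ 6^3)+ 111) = 36284 / 48889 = 0.74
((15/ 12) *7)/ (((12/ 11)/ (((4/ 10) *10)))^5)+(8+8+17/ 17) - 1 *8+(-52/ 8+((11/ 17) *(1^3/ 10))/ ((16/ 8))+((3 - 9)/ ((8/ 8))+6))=119833987/ 20655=5801.69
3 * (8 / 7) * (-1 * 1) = -24 / 7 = -3.43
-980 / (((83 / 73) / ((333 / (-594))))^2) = -1787373245 / 7502121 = -238.25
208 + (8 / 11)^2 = 25232 / 121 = 208.53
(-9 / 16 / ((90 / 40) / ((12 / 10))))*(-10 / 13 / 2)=3 / 26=0.12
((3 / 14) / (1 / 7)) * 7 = 21 / 2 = 10.50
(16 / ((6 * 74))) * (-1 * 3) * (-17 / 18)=34 / 333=0.10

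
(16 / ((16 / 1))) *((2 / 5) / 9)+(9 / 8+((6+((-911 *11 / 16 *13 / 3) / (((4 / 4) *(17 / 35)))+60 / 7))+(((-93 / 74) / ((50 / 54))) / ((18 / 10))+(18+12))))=-17571255761 / 3170160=-5542.70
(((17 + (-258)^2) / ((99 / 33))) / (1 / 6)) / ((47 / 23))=3062726 / 47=65164.38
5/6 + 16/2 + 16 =149/6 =24.83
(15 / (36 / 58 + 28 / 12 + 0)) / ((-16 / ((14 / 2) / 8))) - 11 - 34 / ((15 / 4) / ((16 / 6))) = -35.46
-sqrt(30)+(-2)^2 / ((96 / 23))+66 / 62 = 1505 / 744-sqrt(30) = -3.45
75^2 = 5625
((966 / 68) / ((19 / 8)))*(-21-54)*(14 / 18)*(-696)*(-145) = -11373684000 / 323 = -35212643.96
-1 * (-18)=18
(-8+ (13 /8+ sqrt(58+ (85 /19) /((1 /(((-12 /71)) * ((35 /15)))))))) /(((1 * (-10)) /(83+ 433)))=6579 /20 - 258 * sqrt(102337838) /6745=-58.00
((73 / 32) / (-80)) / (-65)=73 / 166400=0.00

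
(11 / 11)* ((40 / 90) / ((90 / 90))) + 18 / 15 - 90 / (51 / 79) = -105392 / 765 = -137.77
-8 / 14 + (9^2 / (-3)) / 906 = -1271 / 2114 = -0.60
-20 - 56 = -76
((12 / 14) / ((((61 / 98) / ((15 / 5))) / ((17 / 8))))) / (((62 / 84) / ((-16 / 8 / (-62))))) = 22491 / 58621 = 0.38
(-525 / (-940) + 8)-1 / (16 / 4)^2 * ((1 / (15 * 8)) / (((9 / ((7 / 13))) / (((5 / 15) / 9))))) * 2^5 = 19060534 / 2227095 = 8.56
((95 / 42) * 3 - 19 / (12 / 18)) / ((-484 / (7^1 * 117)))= 4446 / 121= 36.74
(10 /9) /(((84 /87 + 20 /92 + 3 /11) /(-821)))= -626.68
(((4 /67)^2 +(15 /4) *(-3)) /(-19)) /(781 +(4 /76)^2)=3836879 /5062550552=0.00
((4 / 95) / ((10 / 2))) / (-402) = -2 / 95475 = -0.00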